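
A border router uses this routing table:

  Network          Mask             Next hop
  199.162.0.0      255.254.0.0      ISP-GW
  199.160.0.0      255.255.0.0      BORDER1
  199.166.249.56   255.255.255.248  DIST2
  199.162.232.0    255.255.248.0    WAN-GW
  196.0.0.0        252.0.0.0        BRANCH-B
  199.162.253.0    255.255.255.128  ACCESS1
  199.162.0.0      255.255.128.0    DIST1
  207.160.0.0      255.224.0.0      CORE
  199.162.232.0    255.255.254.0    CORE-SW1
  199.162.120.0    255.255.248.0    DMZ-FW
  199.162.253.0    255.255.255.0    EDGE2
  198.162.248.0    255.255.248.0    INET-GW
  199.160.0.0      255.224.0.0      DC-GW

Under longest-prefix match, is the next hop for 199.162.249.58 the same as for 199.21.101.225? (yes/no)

no

199.162.249.58: longest match 199.162.0.0/15 -> ISP-GW
199.21.101.225: longest match 196.0.0.0/6 -> BRANCH-B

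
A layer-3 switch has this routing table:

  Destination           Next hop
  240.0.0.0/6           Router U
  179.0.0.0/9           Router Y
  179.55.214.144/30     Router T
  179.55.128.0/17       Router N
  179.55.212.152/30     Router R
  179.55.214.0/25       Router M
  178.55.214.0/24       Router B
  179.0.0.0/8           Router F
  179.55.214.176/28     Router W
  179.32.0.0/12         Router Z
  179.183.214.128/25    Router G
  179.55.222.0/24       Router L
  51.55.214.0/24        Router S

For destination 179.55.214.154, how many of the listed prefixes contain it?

Prefixes containing 179.55.214.154:
  179.0.0.0/8 (179.0.0.0 - 179.255.255.255)
  179.0.0.0/9 (179.0.0.0 - 179.127.255.255)
  179.55.128.0/17 (179.55.128.0 - 179.55.255.255)
Total matching entries: 3.

3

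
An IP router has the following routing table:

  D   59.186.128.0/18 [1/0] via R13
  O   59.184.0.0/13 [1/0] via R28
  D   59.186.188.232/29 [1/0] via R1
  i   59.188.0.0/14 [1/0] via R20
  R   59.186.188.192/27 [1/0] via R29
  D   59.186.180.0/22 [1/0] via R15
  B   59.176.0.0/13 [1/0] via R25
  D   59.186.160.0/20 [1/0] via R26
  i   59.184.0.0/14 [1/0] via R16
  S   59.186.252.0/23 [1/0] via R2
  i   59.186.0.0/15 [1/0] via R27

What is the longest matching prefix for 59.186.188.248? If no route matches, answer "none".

59.186.128.0/18

Entries matching 59.186.188.248:
  59.184.0.0/13 (59.184.0.0 - 59.191.255.255)
  59.184.0.0/14 (59.184.0.0 - 59.187.255.255)
  59.186.0.0/15 (59.186.0.0 - 59.187.255.255)
  59.186.128.0/18 (59.186.128.0 - 59.186.191.255)
Most specific is 59.186.128.0/18.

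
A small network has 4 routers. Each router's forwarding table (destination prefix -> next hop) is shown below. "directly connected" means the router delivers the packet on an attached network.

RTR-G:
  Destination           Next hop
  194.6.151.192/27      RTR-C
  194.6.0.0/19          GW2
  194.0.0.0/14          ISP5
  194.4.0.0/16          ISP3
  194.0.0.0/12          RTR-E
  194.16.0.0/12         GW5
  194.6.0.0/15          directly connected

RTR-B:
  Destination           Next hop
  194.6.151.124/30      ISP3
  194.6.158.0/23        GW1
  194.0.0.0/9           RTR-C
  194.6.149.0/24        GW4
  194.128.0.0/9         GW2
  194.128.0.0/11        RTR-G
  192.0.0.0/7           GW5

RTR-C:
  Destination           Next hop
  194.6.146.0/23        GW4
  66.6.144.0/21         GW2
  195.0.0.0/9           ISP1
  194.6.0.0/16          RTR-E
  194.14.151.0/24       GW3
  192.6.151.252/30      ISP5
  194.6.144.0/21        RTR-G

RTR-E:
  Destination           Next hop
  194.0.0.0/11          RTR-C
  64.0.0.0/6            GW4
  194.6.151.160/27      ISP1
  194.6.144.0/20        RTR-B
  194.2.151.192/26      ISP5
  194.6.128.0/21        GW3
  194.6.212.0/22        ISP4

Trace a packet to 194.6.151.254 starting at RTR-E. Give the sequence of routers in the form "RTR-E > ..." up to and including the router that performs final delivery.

RTR-E > RTR-B > RTR-C > RTR-G

At RTR-E: longest match for 194.6.151.254 is 194.6.144.0/20 -> RTR-B
At RTR-B: longest match for 194.6.151.254 is 194.0.0.0/9 -> RTR-C
At RTR-C: longest match for 194.6.151.254 is 194.6.144.0/21 -> RTR-G
At RTR-G: longest match for 194.6.151.254 is 194.6.0.0/15 -> directly connected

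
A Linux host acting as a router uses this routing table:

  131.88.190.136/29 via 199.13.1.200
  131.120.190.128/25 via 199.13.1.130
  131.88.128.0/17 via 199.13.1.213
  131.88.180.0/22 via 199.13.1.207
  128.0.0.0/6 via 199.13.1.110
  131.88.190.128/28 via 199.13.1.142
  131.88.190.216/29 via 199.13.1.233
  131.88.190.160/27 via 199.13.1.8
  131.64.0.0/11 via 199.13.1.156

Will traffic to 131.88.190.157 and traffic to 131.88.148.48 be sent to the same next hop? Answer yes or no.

yes

131.88.190.157: longest match 131.88.128.0/17 -> 199.13.1.213
131.88.148.48: longest match 131.88.128.0/17 -> 199.13.1.213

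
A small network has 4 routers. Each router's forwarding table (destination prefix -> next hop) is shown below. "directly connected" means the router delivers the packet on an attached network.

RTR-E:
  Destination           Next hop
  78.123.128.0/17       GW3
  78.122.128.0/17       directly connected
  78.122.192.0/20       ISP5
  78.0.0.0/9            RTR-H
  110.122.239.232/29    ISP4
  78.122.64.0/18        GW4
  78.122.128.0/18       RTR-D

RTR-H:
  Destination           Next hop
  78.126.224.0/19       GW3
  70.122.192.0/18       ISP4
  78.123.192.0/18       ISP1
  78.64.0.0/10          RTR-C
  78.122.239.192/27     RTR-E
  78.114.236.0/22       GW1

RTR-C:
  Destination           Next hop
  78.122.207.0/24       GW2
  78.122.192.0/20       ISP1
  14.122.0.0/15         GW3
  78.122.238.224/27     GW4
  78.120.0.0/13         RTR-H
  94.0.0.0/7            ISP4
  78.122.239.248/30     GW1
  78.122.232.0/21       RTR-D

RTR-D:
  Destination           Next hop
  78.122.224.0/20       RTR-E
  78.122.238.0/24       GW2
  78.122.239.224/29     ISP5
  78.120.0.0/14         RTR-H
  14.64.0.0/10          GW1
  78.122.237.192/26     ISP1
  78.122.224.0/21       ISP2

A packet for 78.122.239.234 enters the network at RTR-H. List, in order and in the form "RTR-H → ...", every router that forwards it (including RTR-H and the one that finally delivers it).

At RTR-H: longest match for 78.122.239.234 is 78.64.0.0/10 -> RTR-C
At RTR-C: longest match for 78.122.239.234 is 78.122.232.0/21 -> RTR-D
At RTR-D: longest match for 78.122.239.234 is 78.122.224.0/20 -> RTR-E
At RTR-E: longest match for 78.122.239.234 is 78.122.128.0/17 -> directly connected

RTR-H → RTR-C → RTR-D → RTR-E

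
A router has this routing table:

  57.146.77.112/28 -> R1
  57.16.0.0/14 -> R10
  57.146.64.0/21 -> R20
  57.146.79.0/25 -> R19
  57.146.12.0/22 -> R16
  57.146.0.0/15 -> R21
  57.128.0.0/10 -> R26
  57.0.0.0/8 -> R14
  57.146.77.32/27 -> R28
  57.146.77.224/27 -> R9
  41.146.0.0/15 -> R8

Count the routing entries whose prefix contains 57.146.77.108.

3

Prefixes containing 57.146.77.108:
  57.0.0.0/8 (57.0.0.0 - 57.255.255.255)
  57.128.0.0/10 (57.128.0.0 - 57.191.255.255)
  57.146.0.0/15 (57.146.0.0 - 57.147.255.255)
Total matching entries: 3.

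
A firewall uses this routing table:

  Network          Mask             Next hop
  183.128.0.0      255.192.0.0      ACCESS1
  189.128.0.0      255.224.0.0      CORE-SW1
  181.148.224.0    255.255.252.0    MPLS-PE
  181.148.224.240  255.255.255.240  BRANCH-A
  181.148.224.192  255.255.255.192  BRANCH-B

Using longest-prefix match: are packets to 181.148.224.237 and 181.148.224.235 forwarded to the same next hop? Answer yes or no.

181.148.224.237: longest match 181.148.224.192/26 -> BRANCH-B
181.148.224.235: longest match 181.148.224.192/26 -> BRANCH-B

yes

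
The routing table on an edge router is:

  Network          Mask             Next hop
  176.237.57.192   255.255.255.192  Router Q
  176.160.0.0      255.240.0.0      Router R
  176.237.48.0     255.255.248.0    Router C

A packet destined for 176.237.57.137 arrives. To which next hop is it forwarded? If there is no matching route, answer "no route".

No entry's prefix contains 176.237.57.137; there is no default route.

no route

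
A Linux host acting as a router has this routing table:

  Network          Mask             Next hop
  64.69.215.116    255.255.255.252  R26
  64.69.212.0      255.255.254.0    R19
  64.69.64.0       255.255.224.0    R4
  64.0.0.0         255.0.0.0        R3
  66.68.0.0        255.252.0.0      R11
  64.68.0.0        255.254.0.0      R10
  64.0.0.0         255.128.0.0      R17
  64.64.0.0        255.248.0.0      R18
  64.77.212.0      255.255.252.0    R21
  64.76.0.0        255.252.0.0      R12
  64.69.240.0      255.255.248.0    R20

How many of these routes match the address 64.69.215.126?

Prefixes containing 64.69.215.126:
  64.0.0.0/8 (64.0.0.0 - 64.255.255.255)
  64.0.0.0/9 (64.0.0.0 - 64.127.255.255)
  64.64.0.0/13 (64.64.0.0 - 64.71.255.255)
  64.68.0.0/15 (64.68.0.0 - 64.69.255.255)
Total matching entries: 4.

4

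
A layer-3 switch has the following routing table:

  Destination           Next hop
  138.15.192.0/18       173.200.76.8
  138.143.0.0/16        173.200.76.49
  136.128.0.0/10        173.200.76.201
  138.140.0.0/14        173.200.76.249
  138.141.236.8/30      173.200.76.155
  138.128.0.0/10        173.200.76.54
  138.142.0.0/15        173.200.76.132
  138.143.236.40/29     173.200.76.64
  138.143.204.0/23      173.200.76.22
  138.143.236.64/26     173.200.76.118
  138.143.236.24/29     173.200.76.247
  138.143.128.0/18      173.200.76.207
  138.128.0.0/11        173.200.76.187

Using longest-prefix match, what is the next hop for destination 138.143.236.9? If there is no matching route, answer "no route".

Routes whose prefix contains 138.143.236.9:
  138.128.0.0/10 (138.128.0.0 - 138.191.255.255) -> 173.200.76.54
  138.128.0.0/11 (138.128.0.0 - 138.159.255.255) -> 173.200.76.187
  138.140.0.0/14 (138.140.0.0 - 138.143.255.255) -> 173.200.76.249
  138.142.0.0/15 (138.142.0.0 - 138.143.255.255) -> 173.200.76.132
  138.143.0.0/16 (138.143.0.0 - 138.143.255.255) -> 173.200.76.49
More-specific entries that do NOT match:
  138.141.236.8/30 (138.141.236.8 - 138.141.236.11) does not contain 138.143.236.9
  138.143.236.40/29 (138.143.236.40 - 138.143.236.47) does not contain 138.143.236.9
  138.143.236.24/29 (138.143.236.24 - 138.143.236.31) does not contain 138.143.236.9
  138.143.236.64/26 (138.143.236.64 - 138.143.236.127) does not contain 138.143.236.9
  138.143.204.0/23 (138.143.204.0 - 138.143.205.255) does not contain 138.143.236.9
  138.15.192.0/18 (138.15.192.0 - 138.15.255.255) does not contain 138.143.236.9
  138.143.128.0/18 (138.143.128.0 - 138.143.191.255) does not contain 138.143.236.9
Longest matching prefix is /16 -> next hop 173.200.76.49.

173.200.76.49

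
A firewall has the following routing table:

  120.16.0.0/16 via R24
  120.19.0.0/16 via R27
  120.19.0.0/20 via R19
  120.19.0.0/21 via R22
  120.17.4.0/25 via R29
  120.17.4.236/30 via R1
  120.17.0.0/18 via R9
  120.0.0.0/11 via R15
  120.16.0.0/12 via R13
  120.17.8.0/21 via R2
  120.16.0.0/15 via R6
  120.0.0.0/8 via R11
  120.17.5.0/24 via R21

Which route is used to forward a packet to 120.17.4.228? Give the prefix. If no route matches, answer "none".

Entries matching 120.17.4.228:
  120.0.0.0/8 (120.0.0.0 - 120.255.255.255)
  120.0.0.0/11 (120.0.0.0 - 120.31.255.255)
  120.16.0.0/12 (120.16.0.0 - 120.31.255.255)
  120.16.0.0/15 (120.16.0.0 - 120.17.255.255)
  120.17.0.0/18 (120.17.0.0 - 120.17.63.255)
Most specific is 120.17.0.0/18.

120.17.0.0/18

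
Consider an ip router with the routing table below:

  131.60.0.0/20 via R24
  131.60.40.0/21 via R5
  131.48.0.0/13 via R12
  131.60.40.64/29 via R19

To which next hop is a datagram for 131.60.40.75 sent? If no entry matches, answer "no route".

Routes whose prefix contains 131.60.40.75:
  131.60.40.0/21 (131.60.40.0 - 131.60.47.255) -> R5
More-specific entries that do NOT match:
  131.60.40.64/29 (131.60.40.64 - 131.60.40.71) does not contain 131.60.40.75
Longest matching prefix is /21 -> next hop R5.

R5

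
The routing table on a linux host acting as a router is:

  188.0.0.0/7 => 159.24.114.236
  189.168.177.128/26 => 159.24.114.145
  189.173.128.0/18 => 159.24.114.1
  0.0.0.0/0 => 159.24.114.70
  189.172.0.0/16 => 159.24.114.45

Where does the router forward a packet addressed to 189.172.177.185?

Routes whose prefix contains 189.172.177.185:
  0.0.0.0/0 (default, matches everything) -> 159.24.114.70
  188.0.0.0/7 (188.0.0.0 - 189.255.255.255) -> 159.24.114.236
  189.172.0.0/16 (189.172.0.0 - 189.172.255.255) -> 159.24.114.45
More-specific entries that do NOT match:
  189.168.177.128/26 (189.168.177.128 - 189.168.177.191) does not contain 189.172.177.185
  189.173.128.0/18 (189.173.128.0 - 189.173.191.255) does not contain 189.172.177.185
Longest matching prefix is /16 -> next hop 159.24.114.45.

159.24.114.45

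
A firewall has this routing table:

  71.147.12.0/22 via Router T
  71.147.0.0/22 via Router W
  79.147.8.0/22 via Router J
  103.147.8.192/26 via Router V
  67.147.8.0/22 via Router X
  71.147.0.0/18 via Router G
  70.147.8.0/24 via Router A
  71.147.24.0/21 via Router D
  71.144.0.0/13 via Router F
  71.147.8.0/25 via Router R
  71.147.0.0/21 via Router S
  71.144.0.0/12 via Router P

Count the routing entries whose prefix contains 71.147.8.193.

Prefixes containing 71.147.8.193:
  71.144.0.0/12 (71.144.0.0 - 71.159.255.255)
  71.144.0.0/13 (71.144.0.0 - 71.151.255.255)
  71.147.0.0/18 (71.147.0.0 - 71.147.63.255)
Total matching entries: 3.

3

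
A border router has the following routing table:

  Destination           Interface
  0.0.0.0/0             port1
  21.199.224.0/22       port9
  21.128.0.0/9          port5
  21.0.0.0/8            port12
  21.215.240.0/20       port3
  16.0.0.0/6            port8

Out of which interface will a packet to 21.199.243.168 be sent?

port5

Routes whose prefix contains 21.199.243.168:
  0.0.0.0/0 (default, matches everything) -> port1
  21.0.0.0/8 (21.0.0.0 - 21.255.255.255) -> port12
  21.128.0.0/9 (21.128.0.0 - 21.255.255.255) -> port5
More-specific entries that do NOT match:
  21.199.224.0/22 (21.199.224.0 - 21.199.227.255) does not contain 21.199.243.168
  21.215.240.0/20 (21.215.240.0 - 21.215.255.255) does not contain 21.199.243.168
Longest matching prefix is /9 -> interface port5.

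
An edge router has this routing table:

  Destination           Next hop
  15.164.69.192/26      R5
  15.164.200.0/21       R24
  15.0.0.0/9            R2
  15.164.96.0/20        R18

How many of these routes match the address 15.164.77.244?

No listed prefix contains 15.164.77.244.
Total matching entries: 0.

0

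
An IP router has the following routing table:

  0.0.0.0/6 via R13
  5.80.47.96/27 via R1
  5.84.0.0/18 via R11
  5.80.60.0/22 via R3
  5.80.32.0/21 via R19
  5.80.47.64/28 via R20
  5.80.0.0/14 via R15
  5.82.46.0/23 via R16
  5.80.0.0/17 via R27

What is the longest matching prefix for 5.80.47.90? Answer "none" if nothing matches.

5.80.0.0/17

Entries matching 5.80.47.90:
  5.80.0.0/14 (5.80.0.0 - 5.83.255.255)
  5.80.0.0/17 (5.80.0.0 - 5.80.127.255)
Most specific is 5.80.0.0/17.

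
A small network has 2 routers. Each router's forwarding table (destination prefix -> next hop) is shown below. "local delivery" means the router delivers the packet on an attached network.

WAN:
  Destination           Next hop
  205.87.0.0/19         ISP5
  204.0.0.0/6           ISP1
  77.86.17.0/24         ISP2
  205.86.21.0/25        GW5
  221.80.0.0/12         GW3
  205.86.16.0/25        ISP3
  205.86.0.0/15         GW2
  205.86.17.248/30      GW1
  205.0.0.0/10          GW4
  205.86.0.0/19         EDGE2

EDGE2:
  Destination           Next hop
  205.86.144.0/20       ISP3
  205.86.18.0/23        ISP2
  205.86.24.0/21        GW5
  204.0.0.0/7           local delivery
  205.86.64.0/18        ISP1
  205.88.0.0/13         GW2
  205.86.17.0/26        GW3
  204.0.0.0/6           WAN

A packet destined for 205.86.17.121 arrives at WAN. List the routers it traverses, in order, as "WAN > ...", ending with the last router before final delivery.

WAN > EDGE2

At WAN: longest match for 205.86.17.121 is 205.86.0.0/19 -> EDGE2
At EDGE2: longest match for 205.86.17.121 is 204.0.0.0/7 -> local delivery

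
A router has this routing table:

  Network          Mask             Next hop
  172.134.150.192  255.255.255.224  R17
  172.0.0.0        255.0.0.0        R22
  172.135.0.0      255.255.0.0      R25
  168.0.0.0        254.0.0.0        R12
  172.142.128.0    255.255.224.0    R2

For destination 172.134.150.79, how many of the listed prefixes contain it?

1

Prefixes containing 172.134.150.79:
  172.0.0.0/8 (172.0.0.0 - 172.255.255.255)
Total matching entries: 1.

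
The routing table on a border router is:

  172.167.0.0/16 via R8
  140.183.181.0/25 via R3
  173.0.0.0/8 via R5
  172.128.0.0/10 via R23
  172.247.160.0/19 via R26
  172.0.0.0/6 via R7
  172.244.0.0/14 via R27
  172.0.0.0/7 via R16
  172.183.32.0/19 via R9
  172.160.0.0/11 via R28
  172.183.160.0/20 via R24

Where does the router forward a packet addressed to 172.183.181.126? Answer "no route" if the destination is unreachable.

R28

Routes whose prefix contains 172.183.181.126:
  172.0.0.0/6 (172.0.0.0 - 175.255.255.255) -> R7
  172.0.0.0/7 (172.0.0.0 - 173.255.255.255) -> R16
  172.128.0.0/10 (172.128.0.0 - 172.191.255.255) -> R23
  172.160.0.0/11 (172.160.0.0 - 172.191.255.255) -> R28
More-specific entries that do NOT match:
  140.183.181.0/25 (140.183.181.0 - 140.183.181.127) does not contain 172.183.181.126
  172.183.160.0/20 (172.183.160.0 - 172.183.175.255) does not contain 172.183.181.126
  172.247.160.0/19 (172.247.160.0 - 172.247.191.255) does not contain 172.183.181.126
  172.183.32.0/19 (172.183.32.0 - 172.183.63.255) does not contain 172.183.181.126
  172.167.0.0/16 (172.167.0.0 - 172.167.255.255) does not contain 172.183.181.126
  172.244.0.0/14 (172.244.0.0 - 172.247.255.255) does not contain 172.183.181.126
Longest matching prefix is /11 -> next hop R28.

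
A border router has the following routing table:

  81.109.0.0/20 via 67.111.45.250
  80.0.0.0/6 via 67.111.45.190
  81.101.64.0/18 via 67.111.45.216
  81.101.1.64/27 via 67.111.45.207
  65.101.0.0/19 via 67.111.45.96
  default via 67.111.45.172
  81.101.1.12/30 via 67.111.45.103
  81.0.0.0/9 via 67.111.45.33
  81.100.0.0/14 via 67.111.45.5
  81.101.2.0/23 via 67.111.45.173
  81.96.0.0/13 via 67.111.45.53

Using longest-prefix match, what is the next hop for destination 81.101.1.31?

67.111.45.5

Routes whose prefix contains 81.101.1.31:
  0.0.0.0/0 (default, matches everything) -> 67.111.45.172
  80.0.0.0/6 (80.0.0.0 - 83.255.255.255) -> 67.111.45.190
  81.0.0.0/9 (81.0.0.0 - 81.127.255.255) -> 67.111.45.33
  81.96.0.0/13 (81.96.0.0 - 81.103.255.255) -> 67.111.45.53
  81.100.0.0/14 (81.100.0.0 - 81.103.255.255) -> 67.111.45.5
More-specific entries that do NOT match:
  81.101.1.12/30 (81.101.1.12 - 81.101.1.15) does not contain 81.101.1.31
  81.101.1.64/27 (81.101.1.64 - 81.101.1.95) does not contain 81.101.1.31
  81.101.2.0/23 (81.101.2.0 - 81.101.3.255) does not contain 81.101.1.31
  81.109.0.0/20 (81.109.0.0 - 81.109.15.255) does not contain 81.101.1.31
  65.101.0.0/19 (65.101.0.0 - 65.101.31.255) does not contain 81.101.1.31
  81.101.64.0/18 (81.101.64.0 - 81.101.127.255) does not contain 81.101.1.31
Longest matching prefix is /14 -> next hop 67.111.45.5.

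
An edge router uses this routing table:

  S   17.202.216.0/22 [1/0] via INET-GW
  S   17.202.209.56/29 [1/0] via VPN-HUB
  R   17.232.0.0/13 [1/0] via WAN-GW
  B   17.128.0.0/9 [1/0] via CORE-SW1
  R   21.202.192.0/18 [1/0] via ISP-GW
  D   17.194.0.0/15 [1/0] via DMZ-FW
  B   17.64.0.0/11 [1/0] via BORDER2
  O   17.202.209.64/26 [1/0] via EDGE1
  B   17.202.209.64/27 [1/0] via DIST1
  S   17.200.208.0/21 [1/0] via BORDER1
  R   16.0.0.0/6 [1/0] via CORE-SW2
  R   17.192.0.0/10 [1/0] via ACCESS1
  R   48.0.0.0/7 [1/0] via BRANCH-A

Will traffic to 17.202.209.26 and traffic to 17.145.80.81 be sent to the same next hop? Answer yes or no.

no

17.202.209.26: longest match 17.192.0.0/10 -> ACCESS1
17.145.80.81: longest match 17.128.0.0/9 -> CORE-SW1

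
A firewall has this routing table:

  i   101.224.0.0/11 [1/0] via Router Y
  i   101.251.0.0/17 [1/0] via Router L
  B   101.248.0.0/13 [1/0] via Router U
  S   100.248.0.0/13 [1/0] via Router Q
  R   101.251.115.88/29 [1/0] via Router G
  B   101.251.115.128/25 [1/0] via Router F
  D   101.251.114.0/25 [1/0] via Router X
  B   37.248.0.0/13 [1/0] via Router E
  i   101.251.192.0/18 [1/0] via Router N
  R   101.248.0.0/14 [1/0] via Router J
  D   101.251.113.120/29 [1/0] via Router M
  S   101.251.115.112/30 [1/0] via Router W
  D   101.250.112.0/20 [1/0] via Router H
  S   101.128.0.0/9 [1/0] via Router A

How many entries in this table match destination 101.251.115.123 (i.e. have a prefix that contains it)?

Prefixes containing 101.251.115.123:
  101.128.0.0/9 (101.128.0.0 - 101.255.255.255)
  101.224.0.0/11 (101.224.0.0 - 101.255.255.255)
  101.248.0.0/13 (101.248.0.0 - 101.255.255.255)
  101.248.0.0/14 (101.248.0.0 - 101.251.255.255)
  101.251.0.0/17 (101.251.0.0 - 101.251.127.255)
Total matching entries: 5.

5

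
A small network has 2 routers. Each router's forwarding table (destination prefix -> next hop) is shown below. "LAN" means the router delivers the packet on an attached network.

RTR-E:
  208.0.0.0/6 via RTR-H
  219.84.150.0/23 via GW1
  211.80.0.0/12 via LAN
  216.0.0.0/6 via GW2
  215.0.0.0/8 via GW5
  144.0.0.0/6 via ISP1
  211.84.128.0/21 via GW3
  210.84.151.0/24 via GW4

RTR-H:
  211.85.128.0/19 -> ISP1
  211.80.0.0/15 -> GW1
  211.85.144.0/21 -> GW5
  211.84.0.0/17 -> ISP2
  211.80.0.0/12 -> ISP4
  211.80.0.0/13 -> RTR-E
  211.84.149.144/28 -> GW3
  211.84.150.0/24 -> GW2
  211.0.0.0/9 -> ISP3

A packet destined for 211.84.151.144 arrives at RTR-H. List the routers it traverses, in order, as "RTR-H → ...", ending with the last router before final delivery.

At RTR-H: longest match for 211.84.151.144 is 211.80.0.0/13 -> RTR-E
At RTR-E: longest match for 211.84.151.144 is 211.80.0.0/12 -> LAN

RTR-H → RTR-E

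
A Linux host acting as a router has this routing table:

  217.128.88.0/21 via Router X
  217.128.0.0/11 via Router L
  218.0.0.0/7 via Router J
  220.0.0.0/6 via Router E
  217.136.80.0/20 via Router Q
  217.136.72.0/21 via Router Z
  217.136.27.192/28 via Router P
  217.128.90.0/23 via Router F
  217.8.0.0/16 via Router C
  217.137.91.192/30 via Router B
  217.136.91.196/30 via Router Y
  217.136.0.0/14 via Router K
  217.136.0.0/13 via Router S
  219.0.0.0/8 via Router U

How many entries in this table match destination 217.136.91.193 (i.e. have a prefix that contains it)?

Prefixes containing 217.136.91.193:
  217.128.0.0/11 (217.128.0.0 - 217.159.255.255)
  217.136.0.0/13 (217.136.0.0 - 217.143.255.255)
  217.136.0.0/14 (217.136.0.0 - 217.139.255.255)
  217.136.80.0/20 (217.136.80.0 - 217.136.95.255)
Total matching entries: 4.

4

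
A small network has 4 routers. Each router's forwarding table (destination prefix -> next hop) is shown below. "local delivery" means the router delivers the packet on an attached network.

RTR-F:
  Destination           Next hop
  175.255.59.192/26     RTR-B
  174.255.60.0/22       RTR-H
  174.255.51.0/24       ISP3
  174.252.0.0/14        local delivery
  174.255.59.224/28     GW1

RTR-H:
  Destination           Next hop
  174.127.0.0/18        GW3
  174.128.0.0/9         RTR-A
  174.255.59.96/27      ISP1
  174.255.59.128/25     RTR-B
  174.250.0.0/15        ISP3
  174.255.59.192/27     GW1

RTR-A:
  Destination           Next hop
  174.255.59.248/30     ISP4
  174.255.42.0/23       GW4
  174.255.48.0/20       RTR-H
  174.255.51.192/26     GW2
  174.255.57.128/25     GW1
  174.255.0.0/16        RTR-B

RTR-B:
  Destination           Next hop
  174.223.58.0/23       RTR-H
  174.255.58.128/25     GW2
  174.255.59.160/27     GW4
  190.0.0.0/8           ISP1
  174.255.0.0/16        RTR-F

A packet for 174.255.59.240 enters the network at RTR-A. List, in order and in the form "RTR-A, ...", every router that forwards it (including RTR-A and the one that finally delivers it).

At RTR-A: longest match for 174.255.59.240 is 174.255.48.0/20 -> RTR-H
At RTR-H: longest match for 174.255.59.240 is 174.255.59.128/25 -> RTR-B
At RTR-B: longest match for 174.255.59.240 is 174.255.0.0/16 -> RTR-F
At RTR-F: longest match for 174.255.59.240 is 174.252.0.0/14 -> local delivery

RTR-A, RTR-H, RTR-B, RTR-F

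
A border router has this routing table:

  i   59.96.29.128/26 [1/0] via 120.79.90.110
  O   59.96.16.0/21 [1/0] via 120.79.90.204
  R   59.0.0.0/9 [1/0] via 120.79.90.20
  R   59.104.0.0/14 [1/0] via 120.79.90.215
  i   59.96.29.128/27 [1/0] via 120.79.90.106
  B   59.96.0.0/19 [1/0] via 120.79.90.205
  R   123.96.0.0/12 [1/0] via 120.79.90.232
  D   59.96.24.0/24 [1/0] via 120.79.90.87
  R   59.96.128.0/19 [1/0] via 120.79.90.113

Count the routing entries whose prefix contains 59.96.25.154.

2

Prefixes containing 59.96.25.154:
  59.0.0.0/9 (59.0.0.0 - 59.127.255.255)
  59.96.0.0/19 (59.96.0.0 - 59.96.31.255)
Total matching entries: 2.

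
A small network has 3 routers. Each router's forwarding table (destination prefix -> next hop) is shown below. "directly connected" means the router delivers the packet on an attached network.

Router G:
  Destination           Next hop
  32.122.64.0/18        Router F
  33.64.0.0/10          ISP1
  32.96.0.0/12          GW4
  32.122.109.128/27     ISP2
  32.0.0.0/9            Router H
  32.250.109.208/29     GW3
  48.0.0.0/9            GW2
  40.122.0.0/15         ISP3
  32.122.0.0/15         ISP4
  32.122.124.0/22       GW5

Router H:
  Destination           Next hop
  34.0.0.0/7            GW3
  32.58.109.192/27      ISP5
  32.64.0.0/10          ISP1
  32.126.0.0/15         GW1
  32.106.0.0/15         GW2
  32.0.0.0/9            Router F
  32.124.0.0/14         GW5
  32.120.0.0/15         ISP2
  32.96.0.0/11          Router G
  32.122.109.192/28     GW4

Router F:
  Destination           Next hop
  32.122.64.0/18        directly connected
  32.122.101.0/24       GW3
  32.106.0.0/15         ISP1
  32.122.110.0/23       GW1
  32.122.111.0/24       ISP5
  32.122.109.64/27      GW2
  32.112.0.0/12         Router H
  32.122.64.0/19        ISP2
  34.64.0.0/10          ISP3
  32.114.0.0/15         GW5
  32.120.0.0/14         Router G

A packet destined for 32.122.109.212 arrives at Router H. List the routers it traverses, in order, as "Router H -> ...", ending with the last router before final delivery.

At Router H: longest match for 32.122.109.212 is 32.96.0.0/11 -> Router G
At Router G: longest match for 32.122.109.212 is 32.122.64.0/18 -> Router F
At Router F: longest match for 32.122.109.212 is 32.122.64.0/18 -> directly connected

Router H -> Router G -> Router F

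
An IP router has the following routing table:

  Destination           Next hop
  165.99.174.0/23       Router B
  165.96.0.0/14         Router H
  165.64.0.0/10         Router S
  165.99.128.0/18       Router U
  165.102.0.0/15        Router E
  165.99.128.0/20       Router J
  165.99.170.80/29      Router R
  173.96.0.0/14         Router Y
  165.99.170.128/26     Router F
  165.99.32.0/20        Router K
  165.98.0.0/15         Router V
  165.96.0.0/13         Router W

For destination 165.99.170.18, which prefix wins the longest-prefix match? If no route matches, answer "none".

Entries matching 165.99.170.18:
  165.64.0.0/10 (165.64.0.0 - 165.127.255.255)
  165.96.0.0/13 (165.96.0.0 - 165.103.255.255)
  165.96.0.0/14 (165.96.0.0 - 165.99.255.255)
  165.98.0.0/15 (165.98.0.0 - 165.99.255.255)
  165.99.128.0/18 (165.99.128.0 - 165.99.191.255)
Most specific is 165.99.128.0/18.

165.99.128.0/18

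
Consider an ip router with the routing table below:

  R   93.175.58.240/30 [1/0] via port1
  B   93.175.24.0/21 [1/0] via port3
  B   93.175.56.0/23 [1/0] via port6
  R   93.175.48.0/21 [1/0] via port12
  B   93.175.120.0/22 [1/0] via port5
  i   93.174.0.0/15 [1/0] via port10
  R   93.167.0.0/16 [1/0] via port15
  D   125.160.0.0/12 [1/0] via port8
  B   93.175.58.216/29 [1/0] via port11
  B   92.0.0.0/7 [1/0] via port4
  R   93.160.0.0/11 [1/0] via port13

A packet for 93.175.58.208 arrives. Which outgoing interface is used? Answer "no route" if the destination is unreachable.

port10

Routes whose prefix contains 93.175.58.208:
  92.0.0.0/7 (92.0.0.0 - 93.255.255.255) -> port4
  93.160.0.0/11 (93.160.0.0 - 93.191.255.255) -> port13
  93.174.0.0/15 (93.174.0.0 - 93.175.255.255) -> port10
More-specific entries that do NOT match:
  93.175.58.240/30 (93.175.58.240 - 93.175.58.243) does not contain 93.175.58.208
  93.175.58.216/29 (93.175.58.216 - 93.175.58.223) does not contain 93.175.58.208
  93.175.56.0/23 (93.175.56.0 - 93.175.57.255) does not contain 93.175.58.208
  93.175.120.0/22 (93.175.120.0 - 93.175.123.255) does not contain 93.175.58.208
  93.175.24.0/21 (93.175.24.0 - 93.175.31.255) does not contain 93.175.58.208
  93.175.48.0/21 (93.175.48.0 - 93.175.55.255) does not contain 93.175.58.208
  93.167.0.0/16 (93.167.0.0 - 93.167.255.255) does not contain 93.175.58.208
Longest matching prefix is /15 -> interface port10.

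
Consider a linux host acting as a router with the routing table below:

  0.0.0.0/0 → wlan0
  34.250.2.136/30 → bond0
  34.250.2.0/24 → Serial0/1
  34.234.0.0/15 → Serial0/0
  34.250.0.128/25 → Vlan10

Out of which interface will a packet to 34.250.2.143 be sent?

Routes whose prefix contains 34.250.2.143:
  0.0.0.0/0 (default, matches everything) -> wlan0
  34.250.2.0/24 (34.250.2.0 - 34.250.2.255) -> Serial0/1
More-specific entries that do NOT match:
  34.250.2.136/30 (34.250.2.136 - 34.250.2.139) does not contain 34.250.2.143
  34.250.0.128/25 (34.250.0.128 - 34.250.0.255) does not contain 34.250.2.143
Longest matching prefix is /24 -> interface Serial0/1.

Serial0/1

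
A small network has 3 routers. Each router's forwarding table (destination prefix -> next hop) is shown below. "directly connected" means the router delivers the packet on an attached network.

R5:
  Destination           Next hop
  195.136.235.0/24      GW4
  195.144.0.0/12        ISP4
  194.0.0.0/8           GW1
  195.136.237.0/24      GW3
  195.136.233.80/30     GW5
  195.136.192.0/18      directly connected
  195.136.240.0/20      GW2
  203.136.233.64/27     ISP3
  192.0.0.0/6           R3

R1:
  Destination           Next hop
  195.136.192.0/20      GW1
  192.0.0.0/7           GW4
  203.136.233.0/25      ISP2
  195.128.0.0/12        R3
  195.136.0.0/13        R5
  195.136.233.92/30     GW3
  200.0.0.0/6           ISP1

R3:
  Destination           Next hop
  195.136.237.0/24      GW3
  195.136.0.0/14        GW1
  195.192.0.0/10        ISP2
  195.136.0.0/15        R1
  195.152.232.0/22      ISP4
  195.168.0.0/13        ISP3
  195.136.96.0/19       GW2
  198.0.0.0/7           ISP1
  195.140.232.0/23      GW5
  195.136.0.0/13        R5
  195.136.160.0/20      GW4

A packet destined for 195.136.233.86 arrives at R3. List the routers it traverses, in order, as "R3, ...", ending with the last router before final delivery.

R3, R1, R5

At R3: longest match for 195.136.233.86 is 195.136.0.0/15 -> R1
At R1: longest match for 195.136.233.86 is 195.136.0.0/13 -> R5
At R5: longest match for 195.136.233.86 is 195.136.192.0/18 -> directly connected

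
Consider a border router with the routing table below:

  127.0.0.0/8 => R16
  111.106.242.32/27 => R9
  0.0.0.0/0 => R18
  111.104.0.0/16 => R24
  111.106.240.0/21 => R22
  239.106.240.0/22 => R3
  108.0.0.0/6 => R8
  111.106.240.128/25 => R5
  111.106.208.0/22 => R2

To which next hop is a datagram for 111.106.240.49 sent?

Routes whose prefix contains 111.106.240.49:
  0.0.0.0/0 (default, matches everything) -> R18
  108.0.0.0/6 (108.0.0.0 - 111.255.255.255) -> R8
  111.106.240.0/21 (111.106.240.0 - 111.106.247.255) -> R22
More-specific entries that do NOT match:
  111.106.242.32/27 (111.106.242.32 - 111.106.242.63) does not contain 111.106.240.49
  111.106.240.128/25 (111.106.240.128 - 111.106.240.255) does not contain 111.106.240.49
  239.106.240.0/22 (239.106.240.0 - 239.106.243.255) does not contain 111.106.240.49
  111.106.208.0/22 (111.106.208.0 - 111.106.211.255) does not contain 111.106.240.49
Longest matching prefix is /21 -> next hop R22.

R22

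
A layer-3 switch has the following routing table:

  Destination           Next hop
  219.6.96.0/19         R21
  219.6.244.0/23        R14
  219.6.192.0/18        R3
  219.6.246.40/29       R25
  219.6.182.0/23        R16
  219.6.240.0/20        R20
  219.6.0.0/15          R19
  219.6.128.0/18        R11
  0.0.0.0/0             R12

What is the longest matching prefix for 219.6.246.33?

Entries matching 219.6.246.33:
  0.0.0.0/0 (default, matches everything)
  219.6.0.0/15 (219.6.0.0 - 219.7.255.255)
  219.6.192.0/18 (219.6.192.0 - 219.6.255.255)
  219.6.240.0/20 (219.6.240.0 - 219.6.255.255)
Most specific is 219.6.240.0/20.

219.6.240.0/20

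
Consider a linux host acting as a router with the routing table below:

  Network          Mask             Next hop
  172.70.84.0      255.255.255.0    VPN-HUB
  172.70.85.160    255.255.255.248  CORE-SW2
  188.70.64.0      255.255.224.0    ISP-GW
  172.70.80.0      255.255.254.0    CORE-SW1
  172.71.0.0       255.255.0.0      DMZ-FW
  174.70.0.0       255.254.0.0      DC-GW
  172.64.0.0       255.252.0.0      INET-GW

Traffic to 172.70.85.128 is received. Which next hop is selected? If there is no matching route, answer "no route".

no route

No entry's prefix contains 172.70.85.128; there is no default route.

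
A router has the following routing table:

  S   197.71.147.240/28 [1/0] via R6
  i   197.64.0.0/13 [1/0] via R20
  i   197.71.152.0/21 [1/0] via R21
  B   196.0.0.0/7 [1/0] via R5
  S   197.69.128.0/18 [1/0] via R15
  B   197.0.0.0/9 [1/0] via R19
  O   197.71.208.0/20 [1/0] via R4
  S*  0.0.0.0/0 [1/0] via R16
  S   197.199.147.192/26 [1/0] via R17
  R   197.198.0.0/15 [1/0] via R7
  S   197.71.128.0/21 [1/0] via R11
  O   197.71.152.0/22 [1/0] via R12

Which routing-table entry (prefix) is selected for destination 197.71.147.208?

197.64.0.0/13

Entries matching 197.71.147.208:
  0.0.0.0/0 (default, matches everything)
  196.0.0.0/7 (196.0.0.0 - 197.255.255.255)
  197.0.0.0/9 (197.0.0.0 - 197.127.255.255)
  197.64.0.0/13 (197.64.0.0 - 197.71.255.255)
Most specific is 197.64.0.0/13.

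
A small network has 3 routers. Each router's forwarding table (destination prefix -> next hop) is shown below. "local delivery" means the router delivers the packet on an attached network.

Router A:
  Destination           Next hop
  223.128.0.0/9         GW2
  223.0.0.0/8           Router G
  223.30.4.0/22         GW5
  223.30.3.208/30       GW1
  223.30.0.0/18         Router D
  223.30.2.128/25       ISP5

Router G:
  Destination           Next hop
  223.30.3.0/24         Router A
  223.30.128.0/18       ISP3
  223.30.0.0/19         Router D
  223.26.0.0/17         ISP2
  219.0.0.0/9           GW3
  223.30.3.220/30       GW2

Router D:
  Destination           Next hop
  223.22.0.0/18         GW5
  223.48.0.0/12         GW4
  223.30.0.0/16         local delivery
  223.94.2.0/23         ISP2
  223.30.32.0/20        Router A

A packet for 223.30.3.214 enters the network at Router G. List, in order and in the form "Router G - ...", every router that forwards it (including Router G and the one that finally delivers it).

Router G - Router A - Router D

At Router G: longest match for 223.30.3.214 is 223.30.3.0/24 -> Router A
At Router A: longest match for 223.30.3.214 is 223.30.0.0/18 -> Router D
At Router D: longest match for 223.30.3.214 is 223.30.0.0/16 -> local delivery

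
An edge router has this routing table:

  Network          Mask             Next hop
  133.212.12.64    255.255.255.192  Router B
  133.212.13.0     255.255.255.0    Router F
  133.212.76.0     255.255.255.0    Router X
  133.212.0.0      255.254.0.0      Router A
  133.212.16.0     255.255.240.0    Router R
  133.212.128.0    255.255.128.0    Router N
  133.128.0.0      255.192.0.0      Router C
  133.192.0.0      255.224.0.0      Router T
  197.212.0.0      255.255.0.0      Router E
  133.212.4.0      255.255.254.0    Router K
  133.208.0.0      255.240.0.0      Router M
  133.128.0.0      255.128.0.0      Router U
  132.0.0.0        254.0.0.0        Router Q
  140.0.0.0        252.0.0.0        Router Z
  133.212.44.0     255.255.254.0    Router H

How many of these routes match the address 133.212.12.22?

Prefixes containing 133.212.12.22:
  132.0.0.0/7 (132.0.0.0 - 133.255.255.255)
  133.128.0.0/9 (133.128.0.0 - 133.255.255.255)
  133.192.0.0/11 (133.192.0.0 - 133.223.255.255)
  133.208.0.0/12 (133.208.0.0 - 133.223.255.255)
  133.212.0.0/15 (133.212.0.0 - 133.213.255.255)
Total matching entries: 5.

5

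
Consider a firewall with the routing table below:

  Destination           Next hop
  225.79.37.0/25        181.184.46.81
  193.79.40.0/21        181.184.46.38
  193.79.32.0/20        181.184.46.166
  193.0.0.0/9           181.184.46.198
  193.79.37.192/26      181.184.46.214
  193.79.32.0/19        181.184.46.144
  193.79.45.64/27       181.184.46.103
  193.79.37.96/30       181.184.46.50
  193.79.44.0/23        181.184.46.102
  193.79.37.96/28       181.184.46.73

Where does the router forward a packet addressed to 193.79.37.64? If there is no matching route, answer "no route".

181.184.46.166

Routes whose prefix contains 193.79.37.64:
  193.0.0.0/9 (193.0.0.0 - 193.127.255.255) -> 181.184.46.198
  193.79.32.0/19 (193.79.32.0 - 193.79.63.255) -> 181.184.46.144
  193.79.32.0/20 (193.79.32.0 - 193.79.47.255) -> 181.184.46.166
More-specific entries that do NOT match:
  193.79.37.96/30 (193.79.37.96 - 193.79.37.99) does not contain 193.79.37.64
  193.79.37.96/28 (193.79.37.96 - 193.79.37.111) does not contain 193.79.37.64
  193.79.45.64/27 (193.79.45.64 - 193.79.45.95) does not contain 193.79.37.64
  193.79.37.192/26 (193.79.37.192 - 193.79.37.255) does not contain 193.79.37.64
  225.79.37.0/25 (225.79.37.0 - 225.79.37.127) does not contain 193.79.37.64
  193.79.44.0/23 (193.79.44.0 - 193.79.45.255) does not contain 193.79.37.64
  193.79.40.0/21 (193.79.40.0 - 193.79.47.255) does not contain 193.79.37.64
Longest matching prefix is /20 -> next hop 181.184.46.166.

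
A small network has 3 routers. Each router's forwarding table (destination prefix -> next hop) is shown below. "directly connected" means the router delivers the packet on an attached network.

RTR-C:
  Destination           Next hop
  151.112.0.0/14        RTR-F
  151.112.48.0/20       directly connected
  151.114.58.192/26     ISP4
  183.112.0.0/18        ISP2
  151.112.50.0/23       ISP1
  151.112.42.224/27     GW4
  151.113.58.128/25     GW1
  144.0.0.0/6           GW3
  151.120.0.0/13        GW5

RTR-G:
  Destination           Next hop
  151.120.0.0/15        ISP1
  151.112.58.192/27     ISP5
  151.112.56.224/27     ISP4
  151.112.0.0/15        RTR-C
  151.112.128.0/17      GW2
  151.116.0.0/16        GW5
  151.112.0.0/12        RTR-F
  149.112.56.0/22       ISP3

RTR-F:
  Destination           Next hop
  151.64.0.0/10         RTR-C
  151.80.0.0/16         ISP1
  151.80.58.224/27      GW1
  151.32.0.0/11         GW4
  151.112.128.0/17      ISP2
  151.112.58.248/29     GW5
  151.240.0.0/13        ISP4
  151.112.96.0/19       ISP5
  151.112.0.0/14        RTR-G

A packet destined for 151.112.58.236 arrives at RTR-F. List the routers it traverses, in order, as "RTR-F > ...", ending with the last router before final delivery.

RTR-F > RTR-G > RTR-C

At RTR-F: longest match for 151.112.58.236 is 151.112.0.0/14 -> RTR-G
At RTR-G: longest match for 151.112.58.236 is 151.112.0.0/15 -> RTR-C
At RTR-C: longest match for 151.112.58.236 is 151.112.48.0/20 -> directly connected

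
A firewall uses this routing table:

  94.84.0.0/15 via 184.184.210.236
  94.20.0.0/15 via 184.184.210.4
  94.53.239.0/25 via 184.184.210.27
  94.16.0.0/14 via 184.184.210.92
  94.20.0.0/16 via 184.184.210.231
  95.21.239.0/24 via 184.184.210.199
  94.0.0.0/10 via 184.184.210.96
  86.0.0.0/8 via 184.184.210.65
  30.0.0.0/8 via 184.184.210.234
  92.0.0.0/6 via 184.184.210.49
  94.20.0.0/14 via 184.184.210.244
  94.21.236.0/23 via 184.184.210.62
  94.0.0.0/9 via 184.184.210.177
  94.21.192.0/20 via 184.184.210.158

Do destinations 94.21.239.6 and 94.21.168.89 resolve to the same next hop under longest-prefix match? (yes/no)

94.21.239.6: longest match 94.20.0.0/15 -> 184.184.210.4
94.21.168.89: longest match 94.20.0.0/15 -> 184.184.210.4

yes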